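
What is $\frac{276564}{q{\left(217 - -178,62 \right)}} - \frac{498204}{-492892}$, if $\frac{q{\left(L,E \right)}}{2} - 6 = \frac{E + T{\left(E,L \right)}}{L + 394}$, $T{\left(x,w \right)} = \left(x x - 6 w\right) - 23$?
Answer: $\frac{13444961627151}{769774081} \approx 17466.0$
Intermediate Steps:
$T{\left(x,w \right)} = -23 + x^{2} - 6 w$ ($T{\left(x,w \right)} = \left(x^{2} - 6 w\right) - 23 = -23 + x^{2} - 6 w$)
$q{\left(L,E \right)} = 12 + \frac{2 \left(-23 + E + E^{2} - 6 L\right)}{394 + L}$ ($q{\left(L,E \right)} = 12 + 2 \frac{E - \left(23 - E^{2} + 6 L\right)}{L + 394} = 12 + 2 \frac{-23 + E + E^{2} - 6 L}{394 + L} = 12 + \frac{2 \left(-23 + E + E^{2} - 6 L\right)}{394 + L}$)
$\frac{276564}{q{\left(217 - -178,62 \right)}} - \frac{498204}{-492892} = \frac{276564}{2 \frac{1}{394 + \left(217 - -178\right)} \left(2341 + 62 + 62^{2}\right)} - \frac{498204}{-492892} = \frac{276564}{2 \frac{1}{394 + \left(217 + 178\right)} \left(2341 + 62 + 3844\right)} - - \frac{124551}{123223} = \frac{276564}{2 \frac{1}{394 + 395} \cdot 6247} + \frac{124551}{123223} = \frac{276564}{2 \cdot \frac{1}{789} \cdot 6247} + \frac{124551}{123223} = \frac{276564}{\frac{12494}{789}} + \frac{124551}{123223} = 276564 \cdot \frac{789}{12494} + \frac{124551}{123223} = \frac{109104498}{6247} + \frac{124551}{123223} = \frac{13444961627151}{769774081}$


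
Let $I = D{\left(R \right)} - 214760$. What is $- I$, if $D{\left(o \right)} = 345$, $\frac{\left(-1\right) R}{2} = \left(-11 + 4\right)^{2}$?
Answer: $214415$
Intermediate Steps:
$R = -98$ ($R = - 2 \left(-11 + 4\right)^{2} = - 2 \left(-7\right)^{2} = \left(-2\right) 49 = -98$)
$I = -214415$ ($I = 345 - 214760 = -214415$)
$- I = \left(-1\right) \left(-214415\right) = 214415$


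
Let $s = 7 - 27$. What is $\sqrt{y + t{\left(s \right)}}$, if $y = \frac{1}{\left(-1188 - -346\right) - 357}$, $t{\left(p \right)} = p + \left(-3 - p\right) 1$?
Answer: $\frac{i \sqrt{4314002}}{1199} \approx 1.7323 i$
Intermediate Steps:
$s = -20$
$t{\left(p \right)} = -3$ ($t{\left(p \right)} = p - \left(3 + p\right) = -3$)
$y = - \frac{1}{1199}$ ($y = \frac{1}{\left(-1188 + 346\right) - 357} = \frac{1}{-842 - 357} = \frac{1}{-1199} = - \frac{1}{1199} \approx -0.00083403$)
$\sqrt{y + t{\left(s \right)}} = \sqrt{- \frac{1}{1199} - 3} = \sqrt{- \frac{3598}{1199}} = \frac{i \sqrt{4314002}}{1199}$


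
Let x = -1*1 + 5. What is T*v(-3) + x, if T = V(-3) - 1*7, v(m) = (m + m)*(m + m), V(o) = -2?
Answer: -320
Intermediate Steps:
v(m) = 4*m**2 (v(m) = (2*m)*(2*m) = 4*m**2)
x = 4 (x = -1 + 5 = 4)
T = -9 (T = -2 - 1*7 = -2 - 7 = -9)
T*v(-3) + x = -36*(-3)**2 + 4 = -36*9 + 4 = -9*36 + 4 = -324 + 4 = -320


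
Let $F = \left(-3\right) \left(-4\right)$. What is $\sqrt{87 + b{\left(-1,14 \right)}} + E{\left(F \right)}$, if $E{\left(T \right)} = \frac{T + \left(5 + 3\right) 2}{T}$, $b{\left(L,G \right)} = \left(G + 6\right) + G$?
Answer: $\frac{40}{3} \approx 13.333$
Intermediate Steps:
$b{\left(L,G \right)} = 6 + 2 G$ ($b{\left(L,G \right)} = \left(6 + G\right) + G = 6 + 2 G$)
$F = 12$
$E{\left(T \right)} = \frac{16 + T}{T}$ ($E{\left(T \right)} = \frac{T + 8 \cdot 2}{T} = \frac{T + 16}{T} = \frac{16 + T}{T}$)
$\sqrt{87 + b{\left(-1,14 \right)}} + E{\left(F \right)} = \sqrt{87 + \left(6 + 2 \cdot 14\right)} + \frac{16 + 12}{12} = \sqrt{87 + \left(6 + 28\right)} + \frac{1}{12} \cdot 28 = \sqrt{87 + 34} + \frac{7}{3} = \sqrt{121} + \frac{7}{3} = 11 + \frac{7}{3} = \frac{40}{3}$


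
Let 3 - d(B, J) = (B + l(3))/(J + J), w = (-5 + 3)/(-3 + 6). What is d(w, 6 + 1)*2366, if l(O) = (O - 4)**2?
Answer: 21125/3 ≈ 7041.7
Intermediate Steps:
l(O) = (-4 + O)**2
w = -2/3 ≈ -0.66667
d(B, J) = 3 - (1 + B)/(2*J) (d(B, J) = 3 - (B + (-4 + 3)**2)/(J + J) = 3 - (B + (-1)**2)/(2*J) = 3 - (B + 1)*1/(2*J) = 3 - (1 + B)*1/(2*J) = 3 - (1 + B)/(2*J))
d(w, 6 + 1)*2366 = ((-1 - 1*(-2/3) + 6*(6 + 1))/(2*(6 + 1)))*2366 = ((1/2)*(-1 + 2/3 + 6*7)/7)*2366 = ((1/2)*(1/7)*(-1 + 2/3 + 42))*2366 = ((1/2)*(1/7)*(125/3))*2366 = (125/42)*2366 = 21125/3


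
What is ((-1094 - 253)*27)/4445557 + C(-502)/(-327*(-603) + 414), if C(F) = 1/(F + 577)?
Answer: -538970496068/65881487656125 ≈ -0.0081809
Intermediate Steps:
C(F) = 1/(577 + F)
((-1094 - 253)*27)/4445557 + C(-502)/(-327*(-603) + 414) = ((-1094 - 253)*27)/4445557 + 1/((577 - 502)*(-327*(-603) + 414)) = -1347*27*(1/4445557) + 1/(75*(197181 + 414)) = -36369*1/4445557 + (1/75)/197595 = -36369/4445557 + (1/75)*(1/197595) = -36369/4445557 + 1/14819625 = -538970496068/65881487656125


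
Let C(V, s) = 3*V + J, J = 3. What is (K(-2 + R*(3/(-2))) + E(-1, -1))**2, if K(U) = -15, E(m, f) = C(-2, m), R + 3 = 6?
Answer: 324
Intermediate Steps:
R = 3 (R = -3 + 6 = 3)
C(V, s) = 3 + 3*V (C(V, s) = 3*V + 3 = 3 + 3*V)
E(m, f) = -3 (E(m, f) = 3 + 3*(-2) = 3 - 6 = -3)
(K(-2 + R*(3/(-2))) + E(-1, -1))**2 = (-15 - 3)**2 = (-18)**2 = 324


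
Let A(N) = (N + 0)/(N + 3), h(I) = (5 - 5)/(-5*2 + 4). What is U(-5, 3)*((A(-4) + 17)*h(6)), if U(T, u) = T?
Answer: 0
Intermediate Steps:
h(I) = 0 (h(I) = 0/(-10 + 4) = 0/(-6) = 0*(-1/6) = 0)
A(N) = N/(3 + N)
U(-5, 3)*((A(-4) + 17)*h(6)) = -5*(-4/(3 - 4) + 17)*0 = -5*(-4/(-1) + 17)*0 = -5*(-4*(-1) + 17)*0 = -5*(4 + 17)*0 = -105*0 = -5*0 = 0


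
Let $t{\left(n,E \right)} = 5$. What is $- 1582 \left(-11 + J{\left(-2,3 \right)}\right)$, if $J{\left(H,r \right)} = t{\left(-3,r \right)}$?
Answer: $9492$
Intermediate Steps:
$J{\left(H,r \right)} = 5$
$- 1582 \left(-11 + J{\left(-2,3 \right)}\right) = - 1582 \left(-11 + 5\right) = \left(-1582\right) \left(-6\right) = 9492$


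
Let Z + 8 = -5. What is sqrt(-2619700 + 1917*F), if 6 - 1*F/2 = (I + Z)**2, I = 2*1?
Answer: I*sqrt(3060610) ≈ 1749.5*I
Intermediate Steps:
I = 2
Z = -13 (Z = -8 - 5 = -13)
F = -230 (F = 12 - 2*(2 - 13)**2 = 12 - 2*(-11)**2 = 12 - 2*121 = 12 - 242 = -230)
sqrt(-2619700 + 1917*F) = sqrt(-2619700 + 1917*(-230)) = sqrt(-2619700 - 440910) = sqrt(-3060610) = I*sqrt(3060610)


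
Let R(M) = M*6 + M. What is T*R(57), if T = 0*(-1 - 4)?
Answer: 0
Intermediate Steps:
R(M) = 7*M (R(M) = 6*M + M = 7*M)
T = 0 (T = 0*(-5) = 0)
T*R(57) = 0*(7*57) = 0*399 = 0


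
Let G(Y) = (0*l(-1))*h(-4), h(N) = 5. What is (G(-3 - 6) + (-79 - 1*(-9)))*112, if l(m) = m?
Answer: -7840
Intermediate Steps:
G(Y) = 0 (G(Y) = (0*(-1))*5 = 0*5 = 0)
(G(-3 - 6) + (-79 - 1*(-9)))*112 = (0 + (-79 - 1*(-9)))*112 = (0 + (-79 + 9))*112 = (0 - 70)*112 = -70*112 = -7840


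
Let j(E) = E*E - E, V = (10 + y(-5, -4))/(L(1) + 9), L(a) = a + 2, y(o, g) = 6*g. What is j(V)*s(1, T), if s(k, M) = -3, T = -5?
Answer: -91/12 ≈ -7.5833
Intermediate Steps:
L(a) = 2 + a
V = -7/6 (V = (10 + 6*(-4))/((2 + 1) + 9) = (10 - 24)/(3 + 9) = -14/12 = -14*1/12 = -7/6 ≈ -1.1667)
j(E) = E**2 - E
j(V)*s(1, T) = -7*(-1 - 7/6)/6*(-3) = -7/6*(-13/6)*(-3) = (91/36)*(-3) = -91/12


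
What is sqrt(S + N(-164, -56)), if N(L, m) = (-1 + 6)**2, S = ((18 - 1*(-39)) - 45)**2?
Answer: 13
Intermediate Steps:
S = 144 (S = ((18 + 39) - 45)**2 = (57 - 45)**2 = 12**2 = 144)
N(L, m) = 25 (N(L, m) = 5**2 = 25)
sqrt(S + N(-164, -56)) = sqrt(144 + 25) = sqrt(169) = 13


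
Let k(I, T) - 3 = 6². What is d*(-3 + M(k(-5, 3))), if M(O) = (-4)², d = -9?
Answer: -117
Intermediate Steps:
k(I, T) = 39 (k(I, T) = 3 + 6² = 3 + 36 = 39)
M(O) = 16
d*(-3 + M(k(-5, 3))) = -9*(-3 + 16) = -9*13 = -117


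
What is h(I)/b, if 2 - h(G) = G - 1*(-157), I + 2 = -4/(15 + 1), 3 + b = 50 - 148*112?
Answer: 611/66116 ≈ 0.0092413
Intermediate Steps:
b = -16529 (b = -3 + (50 - 148*112) = -3 + (50 - 16576) = -3 - 16526 = -16529)
I = -9/4 (I = -2 - 4/(15 + 1) = -2 - 4/16 = -2 - 4*1/16 = -2 - 1/4 = -9/4 ≈ -2.2500)
h(G) = -155 - G (h(G) = 2 - (G - 1*(-157)) = 2 - (G + 157) = 2 - (157 + G) = 2 + (-157 - G) = -155 - G)
h(I)/b = (-155 - 1*(-9/4))/(-16529) = (-155 + 9/4)*(-1/16529) = -611/4*(-1/16529) = 611/66116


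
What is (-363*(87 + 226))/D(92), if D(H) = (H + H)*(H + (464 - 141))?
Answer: -113619/76360 ≈ -1.4879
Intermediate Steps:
D(H) = 2*H*(323 + H) (D(H) = (2*H)*(H + 323) = (2*H)*(323 + H) = 2*H*(323 + H))
(-363*(87 + 226))/D(92) = (-363*(87 + 226))/((2*92*(323 + 92))) = (-363*313)/((2*92*415)) = -113619/76360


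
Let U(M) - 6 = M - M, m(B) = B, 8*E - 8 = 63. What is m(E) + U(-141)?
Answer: 119/8 ≈ 14.875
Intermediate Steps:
E = 71/8 (E = 1 + (1/8)*63 = 1 + 63/8 = 71/8 ≈ 8.8750)
U(M) = 6 (U(M) = 6 + (M - M) = 6 + 0 = 6)
m(E) + U(-141) = 71/8 + 6 = 119/8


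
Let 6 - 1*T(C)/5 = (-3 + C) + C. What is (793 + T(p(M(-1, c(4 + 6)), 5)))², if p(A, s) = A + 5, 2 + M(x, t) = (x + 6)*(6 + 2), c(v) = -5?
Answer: 166464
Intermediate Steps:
M(x, t) = 46 + 8*x (M(x, t) = -2 + (x + 6)*(6 + 2) = -2 + (6 + x)*8 = -2 + (48 + 8*x) = 46 + 8*x)
p(A, s) = 5 + A
T(C) = 45 - 10*C (T(C) = 30 - 5*((-3 + C) + C) = 30 - 5*(-3 + 2*C) = 30 + (15 - 10*C) = 45 - 10*C)
(793 + T(p(M(-1, c(4 + 6)), 5)))² = (793 + (45 - 10*(5 + (46 + 8*(-1)))))² = (793 + (45 - 10*(5 + (46 - 8))))² = (793 + (45 - 10*(5 + 38)))² = (793 + (45 - 10*43))² = (793 + (45 - 430))² = (793 - 385)² = 408² = 166464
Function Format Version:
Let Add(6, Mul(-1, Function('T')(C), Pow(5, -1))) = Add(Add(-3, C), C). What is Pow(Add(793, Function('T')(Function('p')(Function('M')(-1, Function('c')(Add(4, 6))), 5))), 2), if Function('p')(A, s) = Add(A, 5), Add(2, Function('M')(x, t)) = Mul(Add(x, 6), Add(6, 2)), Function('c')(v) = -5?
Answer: 166464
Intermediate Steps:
Function('M')(x, t) = Add(46, Mul(8, x)) (Function('M')(x, t) = Add(-2, Mul(Add(x, 6), Add(6, 2))) = Add(-2, Mul(Add(6, x), 8)) = Add(-2, Add(48, Mul(8, x))) = Add(46, Mul(8, x)))
Function('p')(A, s) = Add(5, A)
Function('T')(C) = Add(45, Mul(-10, C)) (Function('T')(C) = Add(30, Mul(-5, Add(Add(-3, C), C))) = Add(30, Mul(-5, Add(-3, Mul(2, C)))) = Add(30, Add(15, Mul(-10, C))) = Add(45, Mul(-10, C)))
Pow(Add(793, Function('T')(Function('p')(Function('M')(-1, Function('c')(Add(4, 6))), 5))), 2) = Pow(Add(793, Add(45, Mul(-10, Add(5, Add(46, Mul(8, -1)))))), 2) = Pow(Add(793, Add(45, Mul(-10, Add(5, Add(46, -8))))), 2) = Pow(Add(793, Add(45, Mul(-10, Add(5, 38)))), 2) = Pow(Add(793, Add(45, Mul(-10, 43))), 2) = Pow(Add(793, Add(45, -430)), 2) = Pow(Add(793, -385), 2) = Pow(408, 2) = 166464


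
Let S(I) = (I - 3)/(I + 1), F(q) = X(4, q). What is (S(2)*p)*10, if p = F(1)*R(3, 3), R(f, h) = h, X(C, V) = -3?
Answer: 30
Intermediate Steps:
F(q) = -3
S(I) = (-3 + I)/(1 + I)
p = -9 (p = -3*3 = -9)
(S(2)*p)*10 = (((-3 + 2)/(1 + 2))*(-9))*10 = ((-1/3)*(-9))*10 = (((⅓)*(-1))*(-9))*10 = -⅓*(-9)*10 = 3*10 = 30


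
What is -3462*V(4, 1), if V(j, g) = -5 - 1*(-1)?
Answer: 13848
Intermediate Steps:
V(j, g) = -4 (V(j, g) = -5 + 1 = -4)
-3462*V(4, 1) = -3462*(-4) = 13848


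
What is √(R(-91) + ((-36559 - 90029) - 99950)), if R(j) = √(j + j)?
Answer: √(-226538 + I*√182) ≈ 0.014 + 475.96*I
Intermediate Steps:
R(j) = √2*√j (R(j) = √(2*j) = √2*√j)
√(R(-91) + ((-36559 - 90029) - 99950)) = √(√2*√(-91) + ((-36559 - 90029) - 99950)) = √(√2*(I*√91) + (-126588 - 99950)) = √(I*√182 - 226538) = √(-226538 + I*√182)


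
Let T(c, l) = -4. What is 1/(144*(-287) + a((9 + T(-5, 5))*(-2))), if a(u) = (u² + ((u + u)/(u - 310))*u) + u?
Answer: -8/329909 ≈ -2.4249e-5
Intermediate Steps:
a(u) = u + u² + 2*u²/(-310 + u) (a(u) = (u² + ((2*u)/(-310 + u))*u) + u = (u² + (2*u/(-310 + u))*u) + u = (u² + 2*u²/(-310 + u)) + u = u + u² + 2*u²/(-310 + u))
1/(144*(-287) + a((9 + T(-5, 5))*(-2))) = 1/(144*(-287) + ((9 - 4)*(-2))*(-310 + ((9 - 4)*(-2))² - 307*(9 - 4)*(-2))/(-310 + (9 - 4)*(-2))) = 1/(-41328 + (5*(-2))*(-310 + (5*(-2))² - 1535*(-2))/(-310 + 5*(-2))) = 1/(-41328 - 10*(-310 + (-10)² - 307*(-10))/(-310 - 10)) = 1/(-41328 - 10*(-310 + 100 + 3070)/(-320)) = 1/(-41328 - 10*(-1/320)*2860) = 1/(-41328 + 715/8) = 1/(-329909/8) = -8/329909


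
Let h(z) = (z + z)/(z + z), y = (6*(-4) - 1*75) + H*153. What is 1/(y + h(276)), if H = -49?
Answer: -1/7595 ≈ -0.00013167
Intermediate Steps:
y = -7596 (y = (6*(-4) - 1*75) - 49*153 = (-24 - 75) - 7497 = -99 - 7497 = -7596)
h(z) = 1 (h(z) = (2*z)/((2*z)) = (2*z)*(1/(2*z)) = 1)
1/(y + h(276)) = 1/(-7596 + 1) = 1/(-7595) = -1/7595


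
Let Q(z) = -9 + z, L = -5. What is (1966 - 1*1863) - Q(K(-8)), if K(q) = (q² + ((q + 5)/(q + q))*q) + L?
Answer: 109/2 ≈ 54.500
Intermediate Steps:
K(q) = -5/2 + q² + q/2 (K(q) = (q² + ((q + 5)/(q + q))*q) - 5 = (q² + ((5 + q)/((2*q)))*q) - 5 = (q² + ((5 + q)*(1/(2*q)))*q) - 5 = (q² + ((5 + q)/(2*q))*q) - 5 = (q² + (5/2 + q/2)) - 5 = (5/2 + q² + q/2) - 5 = -5/2 + q² + q/2)
(1966 - 1*1863) - Q(K(-8)) = (1966 - 1*1863) - (-9 + (-5/2 + (-8)² + (½)*(-8))) = (1966 - 1863) - (-9 + (-5/2 + 64 - 4)) = 103 - (-9 + 115/2) = 103 - 1*97/2 = 103 - 97/2 = 109/2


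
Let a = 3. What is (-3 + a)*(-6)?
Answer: 0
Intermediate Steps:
(-3 + a)*(-6) = (-3 + 3)*(-6) = 0*(-6) = 0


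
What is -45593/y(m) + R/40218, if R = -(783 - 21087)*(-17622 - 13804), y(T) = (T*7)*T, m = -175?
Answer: -22798140179879/1436955625 ≈ -15866.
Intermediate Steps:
y(T) = 7*T² (y(T) = (7*T)*T = 7*T²)
R = -638073504 (R = -(-20304)*(-31426) = -1*638073504 = -638073504)
-45593/y(m) + R/40218 = -45593/(7*(-175)²) - 638073504/40218 = -45593/(7*30625) - 638073504*1/40218 = -45593/214375 - 106345584/6703 = -22798140179879/1436955625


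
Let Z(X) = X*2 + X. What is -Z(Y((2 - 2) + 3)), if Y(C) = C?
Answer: -9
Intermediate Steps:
Z(X) = 3*X (Z(X) = 2*X + X = 3*X)
-Z(Y((2 - 2) + 3)) = -3*((2 - 2) + 3) = -3*(0 + 3) = -3*3 = -1*9 = -9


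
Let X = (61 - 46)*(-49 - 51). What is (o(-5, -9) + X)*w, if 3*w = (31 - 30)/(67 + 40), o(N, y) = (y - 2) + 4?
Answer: -1507/321 ≈ -4.6947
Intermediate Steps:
o(N, y) = 2 + y (o(N, y) = (-2 + y) + 4 = 2 + y)
w = 1/321 (w = ((31 - 30)/(67 + 40))/3 = (1/107)/3 = (1*(1/107))/3 = (1/3)*(1/107) = 1/321 ≈ 0.0031153)
X = -1500 (X = 15*(-100) = -1500)
(o(-5, -9) + X)*w = ((2 - 9) - 1500)*(1/321) = (-7 - 1500)*(1/321) = -1507*1/321 = -1507/321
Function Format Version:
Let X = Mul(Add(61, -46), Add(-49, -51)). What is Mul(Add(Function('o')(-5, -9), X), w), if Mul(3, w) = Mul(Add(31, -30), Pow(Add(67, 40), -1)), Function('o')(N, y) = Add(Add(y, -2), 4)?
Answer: Rational(-1507, 321) ≈ -4.6947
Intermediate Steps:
Function('o')(N, y) = Add(2, y) (Function('o')(N, y) = Add(Add(-2, y), 4) = Add(2, y))
w = Rational(1, 321) (w = Mul(Rational(1, 3), Mul(Add(31, -30), Pow(Add(67, 40), -1))) = Mul(Rational(1, 3), Mul(1, Pow(107, -1))) = Mul(Rational(1, 3), Mul(1, Rational(1, 107))) = Mul(Rational(1, 3), Rational(1, 107)) = Rational(1, 321) ≈ 0.0031153)
X = -1500 (X = Mul(15, -100) = -1500)
Mul(Add(Function('o')(-5, -9), X), w) = Mul(Add(Add(2, -9), -1500), Rational(1, 321)) = Mul(Add(-7, -1500), Rational(1, 321)) = Mul(-1507, Rational(1, 321)) = Rational(-1507, 321)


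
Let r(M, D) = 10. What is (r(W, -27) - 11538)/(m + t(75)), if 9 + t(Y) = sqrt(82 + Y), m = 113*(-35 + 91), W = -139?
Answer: -1655578/907491 + 262*sqrt(157)/907491 ≈ -1.8207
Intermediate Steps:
m = 6328 (m = 113*56 = 6328)
t(Y) = -9 + sqrt(82 + Y)
(r(W, -27) - 11538)/(m + t(75)) = (10 - 11538)/(6328 + (-9 + sqrt(82 + 75))) = -11528/(6328 + (-9 + sqrt(157))) = -11528/(6319 + sqrt(157))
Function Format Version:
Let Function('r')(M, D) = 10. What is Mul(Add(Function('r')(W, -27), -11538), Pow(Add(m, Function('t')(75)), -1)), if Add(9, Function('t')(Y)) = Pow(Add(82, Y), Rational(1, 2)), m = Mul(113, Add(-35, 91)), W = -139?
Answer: Add(Rational(-1655578, 907491), Mul(Rational(262, 907491), Pow(157, Rational(1, 2)))) ≈ -1.8207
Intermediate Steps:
m = 6328 (m = Mul(113, 56) = 6328)
Function('t')(Y) = Add(-9, Pow(Add(82, Y), Rational(1, 2)))
Mul(Add(Function('r')(W, -27), -11538), Pow(Add(m, Function('t')(75)), -1)) = Mul(Add(10, -11538), Pow(Add(6328, Add(-9, Pow(Add(82, 75), Rational(1, 2)))), -1)) = Mul(-11528, Pow(Add(6328, Add(-9, Pow(157, Rational(1, 2)))), -1)) = Mul(-11528, Pow(Add(6319, Pow(157, Rational(1, 2))), -1))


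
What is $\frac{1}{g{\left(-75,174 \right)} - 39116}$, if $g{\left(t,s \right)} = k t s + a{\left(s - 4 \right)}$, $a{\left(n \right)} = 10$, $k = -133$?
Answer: $\frac{1}{1696544} \approx 5.8943 \cdot 10^{-7}$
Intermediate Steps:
$g{\left(t,s \right)} = 10 - 133 s t$ ($g{\left(t,s \right)} = - 133 t s + 10 = - 133 s t + 10 = 10 - 133 s t$)
$\frac{1}{g{\left(-75,174 \right)} - 39116} = \frac{1}{\left(10 - 23142 \left(-75\right)\right) - 39116} = \frac{1}{\left(10 + 1735650\right) - 39116} = \frac{1}{1735660 - 39116} = \frac{1}{1696544}$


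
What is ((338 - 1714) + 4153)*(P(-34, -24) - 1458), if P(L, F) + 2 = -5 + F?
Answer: -4134953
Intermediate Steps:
P(L, F) = -7 + F (P(L, F) = -2 + (-5 + F) = -7 + F)
((338 - 1714) + 4153)*(P(-34, -24) - 1458) = ((338 - 1714) + 4153)*((-7 - 24) - 1458) = (-1376 + 4153)*(-31 - 1458) = 2777*(-1489) = -4134953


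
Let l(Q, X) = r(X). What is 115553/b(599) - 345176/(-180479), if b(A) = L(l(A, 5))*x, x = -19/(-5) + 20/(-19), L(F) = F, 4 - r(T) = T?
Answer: -152394188333/3623463 ≈ -42058.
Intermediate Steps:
r(T) = 4 - T
l(Q, X) = 4 - X
x = 261/95 (x = -19*(-⅕) + 20*(-1/19) = 19/5 - 20/19 = 261/95 ≈ 2.7474)
b(A) = -261/95 (b(A) = (4 - 1*5)*(261/95) = (4 - 5)*(261/95) = -1*261/95 = -261/95)
115553/b(599) - 345176/(-180479) = 115553/(-261/95) - 345176/(-180479) = 115553*(-95/261) - 345176*(-1/180479) = -10977535/261 + 26552/13883 = -152394188333/3623463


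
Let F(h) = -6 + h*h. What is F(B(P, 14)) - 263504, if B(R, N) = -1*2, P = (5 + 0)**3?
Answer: -263506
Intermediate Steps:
P = 125 (P = 5**3 = 125)
B(R, N) = -2
F(h) = -6 + h**2
F(B(P, 14)) - 263504 = (-6 + (-2)**2) - 263504 = (-6 + 4) - 263504 = -2 - 263504 = -263506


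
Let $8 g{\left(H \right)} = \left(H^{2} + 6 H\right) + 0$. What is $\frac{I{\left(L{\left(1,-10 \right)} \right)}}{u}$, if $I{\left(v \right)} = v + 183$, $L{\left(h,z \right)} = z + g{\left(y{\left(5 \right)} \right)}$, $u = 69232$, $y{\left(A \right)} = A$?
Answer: $\frac{1439}{553856} \approx 0.0025981$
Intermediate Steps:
$g{\left(H \right)} = \frac{H^{2}}{8} + \frac{3 H}{4}$ ($g{\left(H \right)} = \frac{\left(H^{2} + 6 H\right) + 0}{8} = \frac{H^{2} + 6 H}{8} = \frac{H^{2}}{8} + \frac{3 H}{4}$)
$L{\left(h,z \right)} = \frac{55}{8} + z$ ($L{\left(h,z \right)} = z + \frac{1}{8} \cdot 5 \left(6 + 5\right) = z + \frac{1}{8} \cdot 5 \cdot 11 = z + \frac{55}{8} = \frac{55}{8} + z$)
$I{\left(v \right)} = 183 + v$
$\frac{I{\left(L{\left(1,-10 \right)} \right)}}{u} = \frac{183 + \left(\frac{55}{8} - 10\right)}{69232} = \left(183 - \frac{25}{8}\right) \frac{1}{69232} = \frac{1439}{8} \cdot \frac{1}{69232} = \frac{1439}{553856}$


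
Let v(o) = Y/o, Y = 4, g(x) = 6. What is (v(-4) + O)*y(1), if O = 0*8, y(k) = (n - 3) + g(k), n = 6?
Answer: -9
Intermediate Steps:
y(k) = 9 (y(k) = (6 - 3) + 6 = 3 + 6 = 9)
O = 0
v(o) = 4/o
(v(-4) + O)*y(1) = (4/(-4) + 0)*9 = (4*(-¼) + 0)*9 = (-1 + 0)*9 = -1*9 = -9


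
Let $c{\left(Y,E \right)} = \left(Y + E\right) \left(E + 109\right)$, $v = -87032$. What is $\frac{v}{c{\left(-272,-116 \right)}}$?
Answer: $- \frac{21758}{679} \approx -32.044$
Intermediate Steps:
$c{\left(Y,E \right)} = \left(109 + E\right) \left(E + Y\right)$ ($c{\left(Y,E \right)} = \left(E + Y\right) \left(109 + E\right) = \left(109 + E\right) \left(E + Y\right)$)
$\frac{v}{c{\left(-272,-116 \right)}} = - \frac{87032}{\left(-116\right)^{2} + 109 \left(-116\right) + 109 \left(-272\right) - -31552} = - \frac{87032}{13456 - 12644 - 29648 + 31552} = - \frac{87032}{2716} = \left(-87032\right) \frac{1}{2716} = - \frac{21758}{679}$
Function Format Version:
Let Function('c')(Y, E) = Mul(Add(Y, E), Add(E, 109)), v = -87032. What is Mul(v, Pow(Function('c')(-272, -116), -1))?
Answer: Rational(-21758, 679) ≈ -32.044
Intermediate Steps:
Function('c')(Y, E) = Mul(Add(109, E), Add(E, Y)) (Function('c')(Y, E) = Mul(Add(E, Y), Add(109, E)) = Mul(Add(109, E), Add(E, Y)))
Mul(v, Pow(Function('c')(-272, -116), -1)) = Mul(-87032, Pow(Add(Pow(-116, 2), Mul(109, -116), Mul(109, -272), Mul(-116, -272)), -1)) = Mul(-87032, Pow(Add(13456, -12644, -29648, 31552), -1)) = Mul(-87032, Pow(2716, -1)) = Mul(-87032, Rational(1, 2716)) = Rational(-21758, 679)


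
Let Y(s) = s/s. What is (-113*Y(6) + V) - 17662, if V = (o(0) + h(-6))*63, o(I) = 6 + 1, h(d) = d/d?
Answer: -17271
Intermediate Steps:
Y(s) = 1
h(d) = 1
o(I) = 7
V = 504 (V = (7 + 1)*63 = 8*63 = 504)
(-113*Y(6) + V) - 17662 = (-113*1 + 504) - 17662 = (-113 + 504) - 17662 = 391 - 17662 = -17271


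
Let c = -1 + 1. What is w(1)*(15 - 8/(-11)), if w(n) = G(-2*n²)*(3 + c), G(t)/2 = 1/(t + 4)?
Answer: 519/11 ≈ 47.182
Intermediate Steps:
c = 0
G(t) = 2/(4 + t) (G(t) = 2/(t + 4) = 2/(4 + t))
w(n) = 6/(4 - 2*n²) (w(n) = (2/(4 - 2*n²))*(3 + 0) = (2/(4 - 2*n²))*3 = 6/(4 - 2*n²))
w(1)*(15 - 8/(-11)) = (-3/(-2 + 1²))*(15 - 8/(-11)) = (-3/(-2 + 1))*(15 - 8*(-1/11)) = (-3/(-1))*(15 + 8/11) = -3*(-1)*(173/11) = 3*(173/11) = 519/11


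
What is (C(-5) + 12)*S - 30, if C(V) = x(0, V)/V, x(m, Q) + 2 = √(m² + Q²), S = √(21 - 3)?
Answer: -30 + 171*√2/5 ≈ 18.366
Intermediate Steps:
S = 3*√2 (S = √18 = 3*√2 ≈ 4.2426)
x(m, Q) = -2 + √(Q² + m²) (x(m, Q) = -2 + √(m² + Q²) = -2 + √(Q² + m²))
C(V) = (-2 + √(V²))/V (C(V) = (-2 + √(V² + 0²))/V = (-2 + √(V² + 0))/V = (-2 + √(V²))/V)
(C(-5) + 12)*S - 30 = ((-2 + √((-5)²))/(-5) + 12)*(3*√2) - 30 = (-(-2 + √25)/5 + 12)*(3*√2) - 30 = (-(-2 + 5)/5 + 12)*(3*√2) - 30 = (-⅕*3 + 12)*(3*√2) - 30 = (-⅗ + 12)*(3*√2) - 30 = 57*(3*√2)/5 - 30 = 171*√2/5 - 30 = -30 + 171*√2/5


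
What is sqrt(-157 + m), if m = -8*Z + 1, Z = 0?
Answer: 2*I*sqrt(39) ≈ 12.49*I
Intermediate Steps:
m = 1 (m = -8*0 + 1 = 0 + 1 = 1)
sqrt(-157 + m) = sqrt(-157 + 1) = sqrt(-156) = 2*I*sqrt(39)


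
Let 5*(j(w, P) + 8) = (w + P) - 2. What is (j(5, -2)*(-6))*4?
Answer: 936/5 ≈ 187.20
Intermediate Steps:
j(w, P) = -42/5 + P/5 + w/5 (j(w, P) = -8 + ((w + P) - 2)/5 = -8 + ((P + w) - 2)/5 = -8 + (-2 + P + w)/5 = -8 + (-⅖ + P/5 + w/5) = -42/5 + P/5 + w/5)
(j(5, -2)*(-6))*4 = ((-42/5 + (⅕)*(-2) + (⅕)*5)*(-6))*4 = ((-42/5 - ⅖ + 1)*(-6))*4 = -39/5*(-6)*4 = (234/5)*4 = 936/5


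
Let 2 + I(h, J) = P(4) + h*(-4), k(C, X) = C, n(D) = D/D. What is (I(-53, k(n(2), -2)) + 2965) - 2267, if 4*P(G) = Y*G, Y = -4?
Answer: 904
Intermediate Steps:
P(G) = -G (P(G) = (-4*G)/4 = -G)
n(D) = 1
I(h, J) = -6 - 4*h (I(h, J) = -2 + (-1*4 + h*(-4)) = -2 + (-4 - 4*h) = -6 - 4*h)
(I(-53, k(n(2), -2)) + 2965) - 2267 = ((-6 - 4*(-53)) + 2965) - 2267 = ((-6 + 212) + 2965) - 2267 = (206 + 2965) - 2267 = 3171 - 2267 = 904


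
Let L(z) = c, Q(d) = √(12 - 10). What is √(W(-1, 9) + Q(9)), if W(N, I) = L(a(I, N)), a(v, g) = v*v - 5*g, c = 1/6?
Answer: √(6 + 36*√2)/6 ≈ 1.2573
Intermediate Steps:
c = ⅙ ≈ 0.16667
Q(d) = √2
a(v, g) = v² - 5*g
L(z) = ⅙
W(N, I) = ⅙
√(W(-1, 9) + Q(9)) = √(⅙ + √2)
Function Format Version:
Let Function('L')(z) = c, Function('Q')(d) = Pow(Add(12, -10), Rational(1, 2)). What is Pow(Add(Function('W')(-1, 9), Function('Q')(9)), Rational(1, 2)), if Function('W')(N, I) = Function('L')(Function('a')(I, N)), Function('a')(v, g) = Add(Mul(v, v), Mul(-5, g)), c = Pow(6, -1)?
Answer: Mul(Rational(1, 6), Pow(Add(6, Mul(36, Pow(2, Rational(1, 2)))), Rational(1, 2))) ≈ 1.2573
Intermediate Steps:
c = Rational(1, 6) ≈ 0.16667
Function('Q')(d) = Pow(2, Rational(1, 2))
Function('a')(v, g) = Add(Pow(v, 2), Mul(-5, g))
Function('L')(z) = Rational(1, 6)
Function('W')(N, I) = Rational(1, 6)
Pow(Add(Function('W')(-1, 9), Function('Q')(9)), Rational(1, 2)) = Pow(Add(Rational(1, 6), Pow(2, Rational(1, 2))), Rational(1, 2))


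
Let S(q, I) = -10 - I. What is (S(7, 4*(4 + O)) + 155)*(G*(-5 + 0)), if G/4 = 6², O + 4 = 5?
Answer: -90000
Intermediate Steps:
O = 1 (O = -4 + 5 = 1)
G = 144 (G = 4*6² = 4*36 = 144)
(S(7, 4*(4 + O)) + 155)*(G*(-5 + 0)) = ((-10 - 4*(4 + 1)) + 155)*(144*(-5 + 0)) = ((-10 - 4*5) + 155)*(144*(-5)) = ((-10 - 1*20) + 155)*(-720) = ((-10 - 20) + 155)*(-720) = (-30 + 155)*(-720) = 125*(-720) = -90000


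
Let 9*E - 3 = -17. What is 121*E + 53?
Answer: -1217/9 ≈ -135.22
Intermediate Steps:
E = -14/9 (E = ⅓ + (⅑)*(-17) = ⅓ - 17/9 = -14/9 ≈ -1.5556)
121*E + 53 = 121*(-14/9) + 53 = -1694/9 + 53 = -1217/9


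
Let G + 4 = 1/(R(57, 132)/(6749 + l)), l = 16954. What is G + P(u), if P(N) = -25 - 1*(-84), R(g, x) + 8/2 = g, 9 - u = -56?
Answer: 26618/53 ≈ 502.23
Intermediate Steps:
u = 65 (u = 9 - 1*(-56) = 9 + 56 = 65)
R(g, x) = -4 + g
P(N) = 59 (P(N) = -25 + 84 = 59)
G = 23491/53 (G = -4 + 1/((-4 + 57)/(6749 + 16954)) = -4 + 1/(53/23703) = -4 + 23703/53 = 23491/53 ≈ 443.23)
G + P(u) = 23491/53 + 59 = 26618/53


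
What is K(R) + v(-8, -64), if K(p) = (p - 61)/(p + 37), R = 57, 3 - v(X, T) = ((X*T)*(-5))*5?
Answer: 601739/47 ≈ 12803.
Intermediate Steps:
v(X, T) = 3 + 25*T*X (v(X, T) = 3 - (X*T)*(-5)*5 = 3 - (T*X)*(-5)*5 = 3 - (-5*T*X)*5 = 3 - (-25)*T*X = 3 + 25*T*X)
K(p) = (-61 + p)/(37 + p)
K(R) + v(-8, -64) = (-61 + 57)/(37 + 57) + (3 + 25*(-64)*(-8)) = -4/94 + (3 + 12800) = (1/94)*(-4) + 12803 = -2/47 + 12803 = 601739/47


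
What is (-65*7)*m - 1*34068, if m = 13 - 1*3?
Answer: -38618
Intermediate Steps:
m = 10 (m = 13 - 3 = 10)
(-65*7)*m - 1*34068 = -65*7*10 - 1*34068 = -13*35*10 - 34068 = -455*10 - 34068 = -4550 - 34068 = -38618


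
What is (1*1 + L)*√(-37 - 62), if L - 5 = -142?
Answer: -408*I*√11 ≈ -1353.2*I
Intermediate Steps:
L = -137 (L = 5 - 142 = -137)
(1*1 + L)*√(-37 - 62) = (1*1 - 137)*√(-37 - 62) = (1 - 137)*√(-99) = -408*I*√11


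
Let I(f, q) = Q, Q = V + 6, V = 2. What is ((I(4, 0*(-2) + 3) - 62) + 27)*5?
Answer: -135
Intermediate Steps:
Q = 8 (Q = 2 + 6 = 8)
I(f, q) = 8
((I(4, 0*(-2) + 3) - 62) + 27)*5 = ((8 - 62) + 27)*5 = (-54 + 27)*5 = -27*5 = -135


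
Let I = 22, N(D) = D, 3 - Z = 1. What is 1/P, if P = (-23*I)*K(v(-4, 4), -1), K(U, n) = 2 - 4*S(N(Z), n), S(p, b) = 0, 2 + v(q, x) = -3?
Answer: -1/1012 ≈ -0.00098814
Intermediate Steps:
Z = 2 (Z = 3 - 1*1 = 3 - 1 = 2)
v(q, x) = -5 (v(q, x) = -2 - 3 = -5)
K(U, n) = 2 (K(U, n) = 2 - 4*0 = 2 + 0 = 2)
P = -1012 (P = -23*22*2 = -506*2 = -1012)
1/P = 1/(-1012) = -1/1012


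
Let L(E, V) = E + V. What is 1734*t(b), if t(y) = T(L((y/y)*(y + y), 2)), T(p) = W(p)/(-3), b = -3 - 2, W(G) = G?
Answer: 4624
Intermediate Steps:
b = -5
T(p) = -p/3 (T(p) = p/(-3) = p*(-⅓) = -p/3)
t(y) = -⅔ - 2*y/3 (t(y) = -((y/y)*(y + y) + 2)/3 = -(1*(2*y) + 2)/3 = -(2*y + 2)/3 = -(2 + 2*y)/3 = -⅔ - 2*y/3)
1734*t(b) = 1734*(-⅔ - ⅔*(-5)) = 1734*(-⅔ + 10/3) = 1734*(8/3) = 4624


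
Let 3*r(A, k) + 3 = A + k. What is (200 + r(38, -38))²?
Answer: 39601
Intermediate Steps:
r(A, k) = -1 + A/3 + k/3 (r(A, k) = -1 + (A + k)/3 = -1 + (A/3 + k/3) = -1 + A/3 + k/3)
(200 + r(38, -38))² = (200 + (-1 + (⅓)*38 + (⅓)*(-38)))² = (200 + (-1 + 38/3 - 38/3))² = (200 - 1)² = 199² = 39601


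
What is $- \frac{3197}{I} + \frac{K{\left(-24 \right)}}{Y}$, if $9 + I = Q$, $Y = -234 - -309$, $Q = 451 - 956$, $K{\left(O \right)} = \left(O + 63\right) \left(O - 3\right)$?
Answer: $- \frac{100489}{12850} \approx -7.8202$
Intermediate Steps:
$K{\left(O \right)} = \left(-3 + O\right) \left(63 + O\right)$ ($K{\left(O \right)} = \left(63 + O\right) \left(-3 + O\right) = \left(-3 + O\right) \left(63 + O\right)$)
$Q = -505$ ($Q = 451 - 956 = -505$)
$Y = 75$ ($Y = -234 + 309 = 75$)
$I = -514$ ($I = -9 - 505 = -514$)
$- \frac{3197}{I} + \frac{K{\left(-24 \right)}}{Y} = - \frac{3197}{-514} + \frac{-189 + \left(-24\right)^{2} + 60 \left(-24\right)}{75} = \left(-3197\right) \left(- \frac{1}{514}\right) + \left(-189 + 576 - 1440\right) \frac{1}{75} = \frac{3197}{514} - \frac{351}{25} = - \frac{100489}{12850}$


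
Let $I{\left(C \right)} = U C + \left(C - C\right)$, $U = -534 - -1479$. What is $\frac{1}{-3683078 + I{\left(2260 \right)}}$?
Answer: $- \frac{1}{1547378} \approx -6.4625 \cdot 10^{-7}$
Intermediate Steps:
$U = 945$ ($U = -534 + 1479 = 945$)
$I{\left(C \right)} = 945 C$ ($I{\left(C \right)} = 945 C + \left(C - C\right) = 945 C + 0 = 945 C$)
$\frac{1}{-3683078 + I{\left(2260 \right)}} = \frac{1}{-3683078 + 945 \cdot 2260} = \frac{1}{-3683078 + 2135700} = \frac{1}{-1547378} = - \frac{1}{1547378}$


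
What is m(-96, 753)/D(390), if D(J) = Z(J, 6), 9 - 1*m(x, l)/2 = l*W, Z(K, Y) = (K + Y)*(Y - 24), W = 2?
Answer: 499/1188 ≈ 0.42003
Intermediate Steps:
Z(K, Y) = (-24 + Y)*(K + Y) (Z(K, Y) = (K + Y)*(-24 + Y) = (-24 + Y)*(K + Y))
m(x, l) = 18 - 4*l (m(x, l) = 18 - 2*l*2 = 18 - 4*l)
D(J) = -108 - 18*J (D(J) = 6² - 24*J - 24*6 + J*6 = 36 - 24*J - 144 + 6*J = -108 - 18*J)
m(-96, 753)/D(390) = (18 - 4*753)/(-108 - 18*390) = (18 - 3012)/(-108 - 7020) = -2994/(-7128) = -2994*(-1/7128) = 499/1188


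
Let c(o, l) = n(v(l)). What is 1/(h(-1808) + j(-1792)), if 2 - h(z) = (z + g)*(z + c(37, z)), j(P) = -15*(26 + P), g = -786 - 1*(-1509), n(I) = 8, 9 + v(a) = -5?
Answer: -1/1926508 ≈ -5.1907e-7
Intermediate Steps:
v(a) = -14 (v(a) = -9 - 5 = -14)
c(o, l) = 8
g = 723 (g = -786 + 1509 = 723)
j(P) = -390 - 15*P
h(z) = 2 - (8 + z)*(723 + z) (h(z) = 2 - (z + 723)*(z + 8) = 2 - (723 + z)*(8 + z) = 2 - (8 + z)*(723 + z))
1/(h(-1808) + j(-1792)) = 1/((-5782 - 1*(-1808)² - 731*(-1808)) + (-390 - 15*(-1792))) = 1/((-5782 - 1*3268864 + 1321648) + (-390 + 26880)) = 1/((-5782 - 3268864 + 1321648) + 26490) = 1/(-1952998 + 26490) = 1/(-1926508) = -1/1926508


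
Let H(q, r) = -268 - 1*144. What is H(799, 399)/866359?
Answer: -412/866359 ≈ -0.00047555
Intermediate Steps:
H(q, r) = -412 (H(q, r) = -268 - 144 = -412)
H(799, 399)/866359 = -412/866359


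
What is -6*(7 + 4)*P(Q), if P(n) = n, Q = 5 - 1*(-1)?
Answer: -396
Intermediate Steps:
Q = 6 (Q = 5 + 1 = 6)
-6*(7 + 4)*P(Q) = -6*(7 + 4)*6 = -66*6 = -6*66 = -396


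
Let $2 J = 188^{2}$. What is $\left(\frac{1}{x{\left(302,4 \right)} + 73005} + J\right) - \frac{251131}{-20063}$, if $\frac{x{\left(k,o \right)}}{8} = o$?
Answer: $\frac{25913853876342}{1465341331} \approx 17685.0$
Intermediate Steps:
$x{\left(k,o \right)} = 8 o$
$J = 17672$ ($J = \frac{188^{2}}{2} = \frac{1}{2} \cdot 35344 = 17672$)
$\left(\frac{1}{x{\left(302,4 \right)} + 73005} + J\right) - \frac{251131}{-20063} = \left(\frac{1}{8 \cdot 4 + 73005} + 17672\right) - \frac{251131}{-20063} = \left(\frac{1}{32 + 73005} + 17672\right) - - \frac{251131}{20063} = \left(\frac{1}{73037} + 17672\right) + \frac{251131}{20063} = \frac{1290709865}{73037} + \frac{251131}{20063} = \frac{25913853876342}{1465341331}$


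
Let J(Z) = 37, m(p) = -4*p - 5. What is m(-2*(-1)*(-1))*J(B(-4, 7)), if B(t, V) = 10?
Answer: 111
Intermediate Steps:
m(p) = -5 - 4*p
m(-2*(-1)*(-1))*J(B(-4, 7)) = (-5 - 4*(-2*(-1))*(-1))*37 = (-5 - 8*(-1))*37 = (-5 - 4*(-2))*37 = (-5 + 8)*37 = 3*37 = 111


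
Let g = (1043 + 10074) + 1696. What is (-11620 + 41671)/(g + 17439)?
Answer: 10017/10084 ≈ 0.99336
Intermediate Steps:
g = 12813 (g = 11117 + 1696 = 12813)
(-11620 + 41671)/(g + 17439) = (-11620 + 41671)/(12813 + 17439) = 30051/30252 = 30051*(1/30252) = 10017/10084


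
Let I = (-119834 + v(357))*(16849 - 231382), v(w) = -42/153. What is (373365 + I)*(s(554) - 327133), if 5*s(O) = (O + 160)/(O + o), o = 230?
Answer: -40032483325483529037/4760 ≈ -8.4102e+15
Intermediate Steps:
v(w) = -14/51 (v(w) = -42*1/153 = -14/51)
s(O) = (160 + O)/(5*(230 + O)) (s(O) = ((O + 160)/(O + 230))/5 = ((160 + O)/(230 + O))/5 = (160 + O)/(5*(230 + O)))
I = 437042909028/17 (I = (-119834 - 14/51)*(16849 - 231382) = -6111548/51*(-214533) = 437042909028/17 ≈ 2.5708e+10)
(373365 + I)*(s(554) - 327133) = (373365 + 437042909028/17)*((160 + 554)/(5*(230 + 554)) - 327133) = 437049256233*((⅕)*714/784 - 327133)/17 = 437049256233*((⅕)*(1/784)*714 - 327133)/17 = 437049256233*(51/280 - 327133)/17 = (437049256233/17)*(-91597189/280) = -40032483325483529037/4760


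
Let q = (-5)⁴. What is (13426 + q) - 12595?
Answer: 1456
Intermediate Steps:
q = 625
(13426 + q) - 12595 = (13426 + 625) - 12595 = 14051 - 12595 = 1456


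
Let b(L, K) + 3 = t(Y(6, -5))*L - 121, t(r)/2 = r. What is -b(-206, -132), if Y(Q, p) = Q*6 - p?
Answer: 17016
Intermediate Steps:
Y(Q, p) = -p + 6*Q (Y(Q, p) = 6*Q - p = -p + 6*Q)
t(r) = 2*r
b(L, K) = -124 + 82*L (b(L, K) = -3 + ((2*(-1*(-5) + 6*6))*L - 121) = -3 + ((2*(5 + 36))*L - 121) = -3 + ((2*41)*L - 121) = -3 + (82*L - 121) = -3 + (-121 + 82*L) = -124 + 82*L)
-b(-206, -132) = -(-124 + 82*(-206)) = -(-124 - 16892) = -1*(-17016) = 17016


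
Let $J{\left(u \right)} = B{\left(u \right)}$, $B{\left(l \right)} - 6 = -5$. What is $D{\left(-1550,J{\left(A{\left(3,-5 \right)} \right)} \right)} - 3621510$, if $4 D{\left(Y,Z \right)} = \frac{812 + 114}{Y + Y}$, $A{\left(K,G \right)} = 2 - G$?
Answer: $- \frac{22453362463}{6200} \approx -3.6215 \cdot 10^{6}$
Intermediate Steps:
$B{\left(l \right)} = 1$ ($B{\left(l \right)} = 6 - 5 = 1$)
$J{\left(u \right)} = 1$
$D{\left(Y,Z \right)} = \frac{463}{4 Y}$ ($D{\left(Y,Z \right)} = \frac{\left(812 + 114\right) \frac{1}{Y + Y}}{4} = \frac{926 \frac{1}{2 Y}}{4} = \frac{463 \frac{1}{Y}}{4} = \frac{463}{4 Y}$)
$D{\left(-1550,J{\left(A{\left(3,-5 \right)} \right)} \right)} - 3621510 = \frac{463}{4 \left(-1550\right)} - 3621510 = \frac{463}{4} \left(- \frac{1}{1550}\right) - 3621510 = - \frac{463}{6200} - 3621510 = - \frac{22453362463}{6200}$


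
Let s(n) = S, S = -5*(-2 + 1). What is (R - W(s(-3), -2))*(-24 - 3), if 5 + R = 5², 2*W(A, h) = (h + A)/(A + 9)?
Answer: -15039/28 ≈ -537.11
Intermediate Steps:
S = 5 (S = -5*(-1) = 5)
s(n) = 5
W(A, h) = (A + h)/(2*(9 + A)) (W(A, h) = ((h + A)/(A + 9))/2 = ((A + h)/(9 + A))/2 = (A + h)/(2*(9 + A)))
R = 20 (R = -5 + 5² = -5 + 25 = 20)
(R - W(s(-3), -2))*(-24 - 3) = (20 - (5 - 2)/(2*(9 + 5)))*(-24 - 3) = (20 - 3/(2*14))*(-27) = (20 - 1*3/28)*(-27) = (20 - 3/28)*(-27) = (557/28)*(-27) = -15039/28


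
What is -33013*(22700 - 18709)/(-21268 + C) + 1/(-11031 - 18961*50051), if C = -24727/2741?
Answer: 542118142461029274061/87546350661261480 ≈ 6192.4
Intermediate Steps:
C = -24727/2741 (C = -24727*1/2741 = -24727/2741 ≈ -9.0212)
-33013*(22700 - 18709)/(-21268 + C) + 1/(-11031 - 18961*50051) = -33013*(22700 - 18709)/(-21268 - 24727/2741) + 1/(-11031 - 18961*50051) = -33013/((-58320315/2741/3991)) + (1/50051)/(-29992) = -33013/((-58320315/2741*1/3991)) - 1/29992*1/50051 = -33013/(-58320315/10939331) - 1/1501129592 = -33013*(-10939331/58320315) - 1/1501129592 = 361140134303/58320315 - 1/1501129592 = 542118142461029274061/87546350661261480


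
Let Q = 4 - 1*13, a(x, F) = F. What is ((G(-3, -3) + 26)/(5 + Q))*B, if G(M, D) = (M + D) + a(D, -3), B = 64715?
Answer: -1100155/4 ≈ -2.7504e+5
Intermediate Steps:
G(M, D) = -3 + D + M (G(M, D) = (M + D) - 3 = (D + M) - 3 = -3 + D + M)
Q = -9 (Q = 4 - 13 = -9)
((G(-3, -3) + 26)/(5 + Q))*B = (((-3 - 3 - 3) + 26)/(5 - 9))*64715 = ((-9 + 26)/(-4))*64715 = (17*(-¼))*64715 = -17/4*64715 = -1100155/4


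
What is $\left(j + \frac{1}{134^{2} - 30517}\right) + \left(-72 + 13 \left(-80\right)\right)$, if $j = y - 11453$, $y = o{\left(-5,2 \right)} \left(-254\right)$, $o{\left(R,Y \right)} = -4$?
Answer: $- \frac{145066990}{12561} \approx -11549.0$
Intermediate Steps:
$y = 1016$ ($y = \left(-4\right) \left(-254\right) = 1016$)
$j = -10437$ ($j = 1016 - 11453 = -10437$)
$\left(j + \frac{1}{134^{2} - 30517}\right) + \left(-72 + 13 \left(-80\right)\right) = \left(-10437 + \frac{1}{134^{2} - 30517}\right) + \left(-72 + 13 \left(-80\right)\right) = \left(-10437 + \frac{1}{17956 - 30517}\right) - 1112 = \left(-10437 + \frac{1}{-12561}\right) - 1112 = \left(-10437 - \frac{1}{12561}\right) - 1112 = - \frac{131099158}{12561} - 1112 = - \frac{145066990}{12561}$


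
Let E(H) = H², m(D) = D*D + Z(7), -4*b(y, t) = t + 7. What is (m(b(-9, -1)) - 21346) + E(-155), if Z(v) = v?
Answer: 10753/4 ≈ 2688.3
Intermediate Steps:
b(y, t) = -7/4 - t/4 (b(y, t) = -(t + 7)/4 = -(7 + t)/4 = -7/4 - t/4)
m(D) = 7 + D² (m(D) = D*D + 7 = D² + 7 = 7 + D²)
(m(b(-9, -1)) - 21346) + E(-155) = ((7 + (-7/4 - ¼*(-1))²) - 21346) + (-155)² = ((7 + (-7/4 + ¼)²) - 21346) + 24025 = ((7 + (-3/2)²) - 21346) + 24025 = ((7 + 9/4) - 21346) + 24025 = (37/4 - 21346) + 24025 = -85347/4 + 24025 = 10753/4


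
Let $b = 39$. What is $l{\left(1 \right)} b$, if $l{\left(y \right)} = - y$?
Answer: $-39$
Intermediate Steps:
$l{\left(1 \right)} b = \left(-1\right) 1 \cdot 39 = \left(-1\right) 39 = -39$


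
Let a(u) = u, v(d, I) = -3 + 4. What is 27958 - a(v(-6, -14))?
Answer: 27957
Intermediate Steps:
v(d, I) = 1
27958 - a(v(-6, -14)) = 27958 - 1*1 = 27958 - 1 = 27957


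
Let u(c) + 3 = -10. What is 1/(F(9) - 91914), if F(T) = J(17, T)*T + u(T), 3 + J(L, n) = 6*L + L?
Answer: -1/90883 ≈ -1.1003e-5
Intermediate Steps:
J(L, n) = -3 + 7*L (J(L, n) = -3 + (6*L + L) = -3 + 7*L)
u(c) = -13 (u(c) = -3 - 10 = -13)
F(T) = -13 + 116*T (F(T) = (-3 + 7*17)*T - 13 = (-3 + 119)*T - 13 = 116*T - 13 = -13 + 116*T)
1/(F(9) - 91914) = 1/((-13 + 116*9) - 91914) = 1/((-13 + 1044) - 91914) = 1/(1031 - 91914) = 1/(-90883) = -1/90883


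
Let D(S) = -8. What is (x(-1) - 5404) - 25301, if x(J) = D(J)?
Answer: -30713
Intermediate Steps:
x(J) = -8
(x(-1) - 5404) - 25301 = (-8 - 5404) - 25301 = -5412 - 25301 = -30713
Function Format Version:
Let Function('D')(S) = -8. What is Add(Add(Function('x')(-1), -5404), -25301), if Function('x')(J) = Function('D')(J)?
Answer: -30713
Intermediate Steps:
Function('x')(J) = -8
Add(Add(Function('x')(-1), -5404), -25301) = Add(Add(-8, -5404), -25301) = Add(-5412, -25301) = -30713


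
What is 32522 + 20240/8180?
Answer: 13302510/409 ≈ 32524.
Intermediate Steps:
32522 + 20240/8180 = 32522 + 20240*(1/8180) = 32522 + 1012/409 = 13302510/409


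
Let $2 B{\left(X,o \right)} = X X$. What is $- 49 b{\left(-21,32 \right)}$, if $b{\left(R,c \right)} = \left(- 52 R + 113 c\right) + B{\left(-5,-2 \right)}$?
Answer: $- \frac{462609}{2} \approx -2.313 \cdot 10^{5}$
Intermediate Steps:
$B{\left(X,o \right)} = \frac{X^{2}}{2}$ ($B{\left(X,o \right)} = \frac{X X}{2} = \frac{X^{2}}{2}$)
$b{\left(R,c \right)} = \frac{25}{2} - 52 R + 113 c$ ($b{\left(R,c \right)} = \left(- 52 R + 113 c\right) + \frac{\left(-5\right)^{2}}{2} = \left(- 52 R + 113 c\right) + \frac{1}{2} \cdot 25 = \left(- 52 R + 113 c\right) + \frac{25}{2} = \frac{25}{2} - 52 R + 113 c$)
$- 49 b{\left(-21,32 \right)} = - 49 \left(\frac{25}{2} - -1092 + 113 \cdot 32\right) = - 49 \left(\frac{25}{2} + 1092 + 3616\right) = \left(-49\right) \frac{9441}{2} = - \frac{462609}{2}$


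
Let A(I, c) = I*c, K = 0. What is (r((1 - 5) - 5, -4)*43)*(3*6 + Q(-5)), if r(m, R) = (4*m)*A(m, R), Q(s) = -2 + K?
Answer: -891648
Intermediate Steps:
Q(s) = -2 (Q(s) = -2 + 0 = -2)
r(m, R) = 4*R*m**2 (r(m, R) = (4*m)*(m*R) = (4*m)*(R*m) = 4*R*m**2)
(r((1 - 5) - 5, -4)*43)*(3*6 + Q(-5)) = ((4*(-4)*((1 - 5) - 5)**2)*43)*(3*6 - 2) = ((4*(-4)*(-4 - 5)**2)*43)*(18 - 2) = ((4*(-4)*(-9)**2)*43)*16 = ((4*(-4)*81)*43)*16 = -1296*43*16 = -55728*16 = -891648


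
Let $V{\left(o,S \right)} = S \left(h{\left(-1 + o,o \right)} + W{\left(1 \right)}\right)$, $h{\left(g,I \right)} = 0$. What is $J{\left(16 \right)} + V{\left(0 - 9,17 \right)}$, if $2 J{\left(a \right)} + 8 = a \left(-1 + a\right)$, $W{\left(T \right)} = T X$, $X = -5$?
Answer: $31$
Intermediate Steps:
$W{\left(T \right)} = - 5 T$ ($W{\left(T \right)} = T \left(-5\right) = - 5 T$)
$V{\left(o,S \right)} = - 5 S$ ($V{\left(o,S \right)} = S \left(0 - 5\right) = S \left(-5\right) = - 5 S$)
$J{\left(a \right)} = -4 + \frac{a \left(-1 + a\right)}{2}$
$J{\left(16 \right)} + V{\left(0 - 9,17 \right)} = \left(-4 + \frac{16^{2}}{2} - 8\right) - 85 = \left(-4 + \frac{1}{2} \cdot 256 - 8\right) - 85 = \left(-4 + 128 - 8\right) - 85 = 116 - 85 = 31$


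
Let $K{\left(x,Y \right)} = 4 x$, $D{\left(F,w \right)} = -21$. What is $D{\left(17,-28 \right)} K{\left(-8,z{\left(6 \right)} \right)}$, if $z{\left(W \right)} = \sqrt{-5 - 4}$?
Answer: $672$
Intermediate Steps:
$z{\left(W \right)} = 3 i$ ($z{\left(W \right)} = \sqrt{-9} = 3 i$)
$D{\left(17,-28 \right)} K{\left(-8,z{\left(6 \right)} \right)} = - 21 \cdot 4 \left(-8\right) = \left(-21\right) \left(-32\right) = 672$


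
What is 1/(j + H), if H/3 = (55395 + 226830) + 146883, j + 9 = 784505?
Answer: 1/2071820 ≈ 4.8267e-7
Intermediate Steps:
j = 784496 (j = -9 + 784505 = 784496)
H = 1287324 (H = 3*((55395 + 226830) + 146883) = 3*(282225 + 146883) = 3*429108 = 1287324)
1/(j + H) = 1/(784496 + 1287324) = 1/2071820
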